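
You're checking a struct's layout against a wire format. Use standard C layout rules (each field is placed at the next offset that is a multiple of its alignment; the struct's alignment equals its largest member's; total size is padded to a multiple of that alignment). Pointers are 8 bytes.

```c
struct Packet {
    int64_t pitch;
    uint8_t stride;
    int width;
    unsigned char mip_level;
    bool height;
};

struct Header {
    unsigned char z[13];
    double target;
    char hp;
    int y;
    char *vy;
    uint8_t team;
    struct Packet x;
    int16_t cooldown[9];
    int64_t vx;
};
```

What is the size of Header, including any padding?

104

Packet: @0: pitch [8B, align 8] → 8; @8: stride [1B, align 1] → 9; +3 pad (align 4); @12: width [4B, align 4] → 16; @16: mip_level [1B, align 1] → 17; @17: height [1B, align 1] → 18; +6 tail pad (align 8); size 24, align 8
@0: z [13B, align 1] → 13
+3 pad (align 8)
@16: target [8B, align 8] → 24
@24: hp [1B, align 1] → 25
+3 pad (align 4)
@28: y [4B, align 4] → 32
@32: vy [8B, align 8] → 40
@40: team [1B, align 1] → 41
+7 pad (align 8)
@48: x [24B, align 8] → 72
@72: cooldown [18B, align 2] → 90
+6 pad (align 8)
@96: vx [8B, align 8] → 104
size 104, align 8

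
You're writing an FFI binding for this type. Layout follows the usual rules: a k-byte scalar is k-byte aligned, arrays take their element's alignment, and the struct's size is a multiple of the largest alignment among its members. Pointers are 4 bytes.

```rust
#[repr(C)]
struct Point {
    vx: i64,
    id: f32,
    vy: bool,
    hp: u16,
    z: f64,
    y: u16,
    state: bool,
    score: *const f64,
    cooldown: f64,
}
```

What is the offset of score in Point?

28

vx at 0 (size 8, align 8) → ends 8
id at 8 (size 4, align 4) → ends 12
vy at 12 (size 1, align 1) → ends 13
pad 1 to align 2 for hp
hp at 14 (size 2, align 2) → ends 16
z at 16 (size 8, align 8) → ends 24
y at 24 (size 2, align 2) → ends 26
state at 26 (size 1, align 1) → ends 27
pad 1 to align 4 for score
score at 28 (size 4, align 4) → ends 32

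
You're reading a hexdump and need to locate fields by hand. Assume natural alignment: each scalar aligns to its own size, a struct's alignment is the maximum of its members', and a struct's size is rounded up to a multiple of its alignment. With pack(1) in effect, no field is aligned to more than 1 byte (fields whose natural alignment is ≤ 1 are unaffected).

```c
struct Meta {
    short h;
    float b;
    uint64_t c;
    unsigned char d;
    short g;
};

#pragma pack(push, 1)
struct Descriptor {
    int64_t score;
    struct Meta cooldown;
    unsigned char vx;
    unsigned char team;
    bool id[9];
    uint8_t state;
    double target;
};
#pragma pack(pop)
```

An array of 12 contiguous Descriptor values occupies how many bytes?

624

Meta: h at 0 (size 2, align 2) → ends 2; pad 2 to align 4 for b; b at 4 (size 4, align 4) → ends 8; c at 8 (size 8, align 8) → ends 16; d at 16 (size 1, align 1) → ends 17; pad 1 to align 2 for g; g at 18 (size 2, align 2) → ends 20; tail pad 4 to reach multiple of 8; total 24 bytes, alignment 8
score at 0 (size 8, align 1) → ends 8
cooldown at 8 (size 24, align 1) → ends 32
vx at 32 (size 1, align 1) → ends 33
team at 33 (size 1, align 1) → ends 34
id at 34 (size 9, align 1) → ends 43
state at 43 (size 1, align 1) → ends 44
target at 44 (size 8, align 1) → ends 52
total 52 bytes, alignment 1
array of 12: 12 × 52 = 624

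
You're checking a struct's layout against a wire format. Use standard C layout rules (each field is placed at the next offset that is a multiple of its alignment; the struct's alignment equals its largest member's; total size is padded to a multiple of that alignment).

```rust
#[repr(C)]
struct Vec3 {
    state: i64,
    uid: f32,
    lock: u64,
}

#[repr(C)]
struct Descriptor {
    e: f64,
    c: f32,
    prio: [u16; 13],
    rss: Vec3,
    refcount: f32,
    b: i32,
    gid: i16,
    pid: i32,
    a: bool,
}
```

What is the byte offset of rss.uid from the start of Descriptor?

48

Vec3: 0..8  state  (8B, 8-aligned); 8..12  uid  (4B, 4-aligned); 12..16  -- padding (4B); 16..24  lock  (8B, 8-aligned); sizeof = 24, alignof = 8
0..8  e  (8B, 8-aligned)
8..12  c  (4B, 4-aligned)
12..38  prio  (26B, 2-aligned)
38..40  -- padding (2B)
40..64  rss  (24B, 8-aligned)
within Vec3: uid at 8
40 + 8 = 48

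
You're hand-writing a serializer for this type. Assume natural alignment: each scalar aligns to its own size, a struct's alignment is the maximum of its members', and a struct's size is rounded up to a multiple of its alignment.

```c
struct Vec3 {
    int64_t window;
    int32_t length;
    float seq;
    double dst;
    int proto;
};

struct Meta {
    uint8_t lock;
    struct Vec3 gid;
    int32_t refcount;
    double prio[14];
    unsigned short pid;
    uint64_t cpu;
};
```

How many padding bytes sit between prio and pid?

Vec3: 0..8  window  (8B, 8-aligned); 8..12  length  (4B, 4-aligned); 12..16  seq  (4B, 4-aligned); 16..24  dst  (8B, 8-aligned); 24..28  proto  (4B, 4-aligned); 28..32  -- tail padding (4B); sizeof = 32, alignof = 8
0..1  lock  (1B, 1-aligned)
1..8  -- padding (7B)
8..40  gid  (32B, 8-aligned)
40..44  refcount  (4B, 4-aligned)
44..48  -- padding (4B)
48..160  prio  (112B, 8-aligned)
160..162  pid  (2B, 2-aligned)

0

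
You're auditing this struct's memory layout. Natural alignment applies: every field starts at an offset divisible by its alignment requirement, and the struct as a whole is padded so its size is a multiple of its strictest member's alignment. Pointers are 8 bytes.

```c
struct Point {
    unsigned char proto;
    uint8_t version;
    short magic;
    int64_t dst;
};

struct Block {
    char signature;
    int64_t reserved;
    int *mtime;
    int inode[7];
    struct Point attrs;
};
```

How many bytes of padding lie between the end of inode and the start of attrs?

Point: @0: proto [1B, align 1] → 1; @1: version [1B, align 1] → 2; @2: magic [2B, align 2] → 4; +4 pad (align 8); @8: dst [8B, align 8] → 16; size 16, align 8
@0: signature [1B, align 1] → 1
+7 pad (align 8)
@8: reserved [8B, align 8] → 16
@16: mtime [8B, align 8] → 24
@24: inode [28B, align 4] → 52
+4 pad (align 8)
@56: attrs [16B, align 8] → 72

4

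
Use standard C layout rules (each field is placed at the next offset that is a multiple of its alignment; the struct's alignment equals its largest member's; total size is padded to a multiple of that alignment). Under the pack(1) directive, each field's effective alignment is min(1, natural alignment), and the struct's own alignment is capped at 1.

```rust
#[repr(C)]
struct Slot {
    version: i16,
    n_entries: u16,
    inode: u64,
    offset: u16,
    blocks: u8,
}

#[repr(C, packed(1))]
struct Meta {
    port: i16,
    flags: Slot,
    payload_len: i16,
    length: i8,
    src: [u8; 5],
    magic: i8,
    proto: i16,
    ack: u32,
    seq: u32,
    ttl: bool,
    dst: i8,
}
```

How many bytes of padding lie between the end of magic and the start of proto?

Slot: version at 0 (size 2, align 2) → ends 2; n_entries at 2 (size 2, align 2) → ends 4; pad 4 to align 8 for inode; inode at 8 (size 8, align 8) → ends 16; offset at 16 (size 2, align 2) → ends 18; blocks at 18 (size 1, align 1) → ends 19; tail pad 5 to reach multiple of 8; total 24 bytes, alignment 8
port at 0 (size 2, align 1) → ends 2
flags at 2 (size 24, align 1) → ends 26
payload_len at 26 (size 2, align 1) → ends 28
length at 28 (size 1, align 1) → ends 29
src at 29 (size 5, align 1) → ends 34
magic at 34 (size 1, align 1) → ends 35
proto at 35 (size 2, align 1) → ends 37

0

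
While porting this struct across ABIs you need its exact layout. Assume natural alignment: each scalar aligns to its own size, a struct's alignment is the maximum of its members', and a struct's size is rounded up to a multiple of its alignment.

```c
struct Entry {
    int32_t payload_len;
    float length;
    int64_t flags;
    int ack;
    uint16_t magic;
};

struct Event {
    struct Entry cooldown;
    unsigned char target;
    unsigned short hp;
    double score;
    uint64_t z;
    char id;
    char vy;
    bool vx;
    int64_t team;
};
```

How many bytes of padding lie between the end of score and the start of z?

0

Entry: 0..4  payload_len  (4B, 4-aligned); 4..8  length  (4B, 4-aligned); 8..16  flags  (8B, 8-aligned); 16..20  ack  (4B, 4-aligned); 20..22  magic  (2B, 2-aligned); 22..24  -- tail padding (2B); sizeof = 24, alignof = 8
0..24  cooldown  (24B, 8-aligned)
24..25  target  (1B, 1-aligned)
25..26  -- padding (1B)
26..28  hp  (2B, 2-aligned)
28..32  -- padding (4B)
32..40  score  (8B, 8-aligned)
40..48  z  (8B, 8-aligned)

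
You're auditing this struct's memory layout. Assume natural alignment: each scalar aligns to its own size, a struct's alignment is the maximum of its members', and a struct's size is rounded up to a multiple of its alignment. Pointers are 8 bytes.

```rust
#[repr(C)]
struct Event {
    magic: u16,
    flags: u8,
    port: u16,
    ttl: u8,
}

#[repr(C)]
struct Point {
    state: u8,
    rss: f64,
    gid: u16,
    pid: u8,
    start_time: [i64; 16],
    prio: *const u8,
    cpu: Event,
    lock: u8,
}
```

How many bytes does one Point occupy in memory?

176

Event: @0: magic [2B, align 2] → 2; @2: flags [1B, align 1] → 3; +1 pad (align 2); @4: port [2B, align 2] → 6; @6: ttl [1B, align 1] → 7; +1 tail pad (align 2); size 8, align 2
@0: state [1B, align 1] → 1
+7 pad (align 8)
@8: rss [8B, align 8] → 16
@16: gid [2B, align 2] → 18
@18: pid [1B, align 1] → 19
+5 pad (align 8)
@24: start_time [128B, align 8] → 152
@152: prio [8B, align 8] → 160
@160: cpu [8B, align 2] → 168
@168: lock [1B, align 1] → 169
+7 tail pad (align 8)
size 176, align 8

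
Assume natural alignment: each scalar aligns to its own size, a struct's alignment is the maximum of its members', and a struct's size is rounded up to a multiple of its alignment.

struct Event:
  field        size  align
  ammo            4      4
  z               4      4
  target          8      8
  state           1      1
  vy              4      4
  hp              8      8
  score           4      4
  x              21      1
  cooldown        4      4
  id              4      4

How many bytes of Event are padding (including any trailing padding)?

10

@0: ammo [4B, align 4] → 4
@4: z [4B, align 4] → 8
@8: target [8B, align 8] → 16
@16: state [1B, align 1] → 17
+3 pad (align 4)
@20: vy [4B, align 4] → 24
@24: hp [8B, align 8] → 32
@32: score [4B, align 4] → 36
@36: x [21B, align 1] → 57
+3 pad (align 4)
@60: cooldown [4B, align 4] → 64
@64: id [4B, align 4] → 68
+4 tail pad (align 8)
size 72, align 8
data bytes 62, size 72 → padding 10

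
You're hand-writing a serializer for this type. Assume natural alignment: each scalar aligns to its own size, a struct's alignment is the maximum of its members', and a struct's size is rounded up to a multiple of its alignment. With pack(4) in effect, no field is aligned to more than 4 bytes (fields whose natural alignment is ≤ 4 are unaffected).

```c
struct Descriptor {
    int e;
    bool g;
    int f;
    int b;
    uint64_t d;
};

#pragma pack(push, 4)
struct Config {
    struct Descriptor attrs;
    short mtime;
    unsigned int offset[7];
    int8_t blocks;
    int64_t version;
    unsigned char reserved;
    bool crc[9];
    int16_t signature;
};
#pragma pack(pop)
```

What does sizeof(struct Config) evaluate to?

80

Descriptor: e at 0 (size 4, align 4) → ends 4; g at 4 (size 1, align 1) → ends 5; pad 3 to align 4 for f; f at 8 (size 4, align 4) → ends 12; b at 12 (size 4, align 4) → ends 16; d at 16 (size 8, align 8) → ends 24; total 24 bytes, alignment 8
attrs at 0 (size 24, align 4) → ends 24
mtime at 24 (size 2, align 2) → ends 26
pad 2 to align 4 for offset
offset at 28 (size 28, align 4) → ends 56
blocks at 56 (size 1, align 1) → ends 57
pad 3 to align 4 for version
version at 60 (size 8, align 4) → ends 68
reserved at 68 (size 1, align 1) → ends 69
crc at 69 (size 9, align 1) → ends 78
signature at 78 (size 2, align 2) → ends 80
total 80 bytes, alignment 4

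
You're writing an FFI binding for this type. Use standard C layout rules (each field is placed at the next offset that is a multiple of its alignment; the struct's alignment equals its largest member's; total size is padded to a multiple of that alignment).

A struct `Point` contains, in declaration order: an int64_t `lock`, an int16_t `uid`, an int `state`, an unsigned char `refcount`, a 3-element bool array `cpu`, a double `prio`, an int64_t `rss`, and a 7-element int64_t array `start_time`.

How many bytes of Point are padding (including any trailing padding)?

6

lock at 0 (size 8, align 8) → ends 8
uid at 8 (size 2, align 2) → ends 10
pad 2 to align 4 for state
state at 12 (size 4, align 4) → ends 16
refcount at 16 (size 1, align 1) → ends 17
cpu at 17 (size 3, align 1) → ends 20
pad 4 to align 8 for prio
prio at 24 (size 8, align 8) → ends 32
rss at 32 (size 8, align 8) → ends 40
start_time at 40 (size 56, align 8) → ends 96
total 96 bytes, alignment 8
data bytes 90, size 96 → padding 6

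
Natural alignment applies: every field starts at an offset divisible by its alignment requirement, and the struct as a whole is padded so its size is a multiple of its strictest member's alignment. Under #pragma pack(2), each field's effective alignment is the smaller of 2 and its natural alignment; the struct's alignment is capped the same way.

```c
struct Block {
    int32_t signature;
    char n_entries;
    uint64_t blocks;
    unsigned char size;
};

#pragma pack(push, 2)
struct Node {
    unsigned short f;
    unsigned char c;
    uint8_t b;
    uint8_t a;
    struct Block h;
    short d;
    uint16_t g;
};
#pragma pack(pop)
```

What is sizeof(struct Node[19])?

646

Block: @0: signature [4B, align 4] → 4; @4: n_entries [1B, align 1] → 5; +3 pad (align 8); @8: blocks [8B, align 8] → 16; @16: size [1B, align 1] → 17; +7 tail pad (align 8); size 24, align 8
@0: f [2B, align 2] → 2
@2: c [1B, align 1] → 3
@3: b [1B, align 1] → 4
@4: a [1B, align 1] → 5
+1 pad (align 2)
@6: h [24B, align 2] → 30
@30: d [2B, align 2] → 32
@32: g [2B, align 2] → 34
size 34, align 2
array of 19: 19 × 34 = 646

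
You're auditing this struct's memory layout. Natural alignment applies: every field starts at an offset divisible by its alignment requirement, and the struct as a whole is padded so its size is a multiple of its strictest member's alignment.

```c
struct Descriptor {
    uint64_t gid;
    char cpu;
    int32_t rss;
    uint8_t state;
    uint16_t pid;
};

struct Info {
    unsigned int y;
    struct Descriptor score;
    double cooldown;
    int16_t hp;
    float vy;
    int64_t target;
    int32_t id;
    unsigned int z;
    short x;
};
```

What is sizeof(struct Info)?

Descriptor: @0: gid [8B, align 8] → 8; @8: cpu [1B, align 1] → 9; +3 pad (align 4); @12: rss [4B, align 4] → 16; @16: state [1B, align 1] → 17; +1 pad (align 2); @18: pid [2B, align 2] → 20; +4 tail pad (align 8); size 24, align 8
@0: y [4B, align 4] → 4
+4 pad (align 8)
@8: score [24B, align 8] → 32
@32: cooldown [8B, align 8] → 40
@40: hp [2B, align 2] → 42
+2 pad (align 4)
@44: vy [4B, align 4] → 48
@48: target [8B, align 8] → 56
@56: id [4B, align 4] → 60
@60: z [4B, align 4] → 64
@64: x [2B, align 2] → 66
+6 tail pad (align 8)
size 72, align 8

72 bytes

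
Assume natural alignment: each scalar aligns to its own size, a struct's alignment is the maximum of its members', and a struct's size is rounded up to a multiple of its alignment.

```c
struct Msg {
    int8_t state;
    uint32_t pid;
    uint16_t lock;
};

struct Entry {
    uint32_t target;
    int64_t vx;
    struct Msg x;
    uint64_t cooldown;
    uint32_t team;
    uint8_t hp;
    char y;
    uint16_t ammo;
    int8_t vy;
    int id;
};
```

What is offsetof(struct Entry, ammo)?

Msg: 0..1  state  (1B, 1-aligned); 1..4  -- padding (3B); 4..8  pid  (4B, 4-aligned); 8..10  lock  (2B, 2-aligned); 10..12  -- tail padding (2B); sizeof = 12, alignof = 4
0..4  target  (4B, 4-aligned)
4..8  -- padding (4B)
8..16  vx  (8B, 8-aligned)
16..28  x  (12B, 4-aligned)
28..32  -- padding (4B)
32..40  cooldown  (8B, 8-aligned)
40..44  team  (4B, 4-aligned)
44..45  hp  (1B, 1-aligned)
45..46  y  (1B, 1-aligned)
46..48  ammo  (2B, 2-aligned)

46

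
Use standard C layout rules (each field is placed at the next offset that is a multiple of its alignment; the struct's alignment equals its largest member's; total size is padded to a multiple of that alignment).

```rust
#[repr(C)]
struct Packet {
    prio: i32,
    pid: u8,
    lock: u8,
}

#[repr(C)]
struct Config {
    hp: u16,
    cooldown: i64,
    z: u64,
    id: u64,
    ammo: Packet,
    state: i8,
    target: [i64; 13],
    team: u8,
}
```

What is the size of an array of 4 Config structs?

Packet: 0..4  prio  (4B, 4-aligned); 4..5  pid  (1B, 1-aligned); 5..6  lock  (1B, 1-aligned); 6..8  -- tail padding (2B); sizeof = 8, alignof = 4
0..2  hp  (2B, 2-aligned)
2..8  -- padding (6B)
8..16  cooldown  (8B, 8-aligned)
16..24  z  (8B, 8-aligned)
24..32  id  (8B, 8-aligned)
32..40  ammo  (8B, 4-aligned)
40..41  state  (1B, 1-aligned)
41..48  -- padding (7B)
48..152  target  (104B, 8-aligned)
152..153  team  (1B, 1-aligned)
153..160  -- tail padding (7B)
sizeof = 160, alignof = 8
array of 4: 4 × 160 = 640

640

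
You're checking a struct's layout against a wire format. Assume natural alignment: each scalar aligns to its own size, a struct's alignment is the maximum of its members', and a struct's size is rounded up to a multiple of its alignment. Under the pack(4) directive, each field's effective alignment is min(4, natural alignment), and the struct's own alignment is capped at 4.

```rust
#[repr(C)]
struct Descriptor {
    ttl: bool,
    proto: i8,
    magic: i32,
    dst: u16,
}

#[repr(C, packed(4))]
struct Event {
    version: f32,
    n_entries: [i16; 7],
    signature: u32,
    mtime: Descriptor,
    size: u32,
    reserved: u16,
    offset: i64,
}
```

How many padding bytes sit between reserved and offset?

2

Descriptor: ttl at 0 (size 1, align 1) → ends 1; proto at 1 (size 1, align 1) → ends 2; pad 2 to align 4 for magic; magic at 4 (size 4, align 4) → ends 8; dst at 8 (size 2, align 2) → ends 10; tail pad 2 to reach multiple of 4; total 12 bytes, alignment 4
version at 0 (size 4, align 4) → ends 4
n_entries at 4 (size 14, align 2) → ends 18
pad 2 to align 4 for signature
signature at 20 (size 4, align 4) → ends 24
mtime at 24 (size 12, align 4) → ends 36
size at 36 (size 4, align 4) → ends 40
reserved at 40 (size 2, align 2) → ends 42
pad 2 to align 4 for offset
offset at 44 (size 8, align 4) → ends 52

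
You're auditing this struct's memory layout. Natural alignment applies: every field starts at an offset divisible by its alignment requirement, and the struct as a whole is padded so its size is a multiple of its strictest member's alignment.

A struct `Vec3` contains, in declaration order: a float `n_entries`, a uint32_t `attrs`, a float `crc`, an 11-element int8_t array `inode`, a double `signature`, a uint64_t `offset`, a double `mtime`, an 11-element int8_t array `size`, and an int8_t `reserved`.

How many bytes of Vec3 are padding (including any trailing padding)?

5

n_entries at 0 (size 4, align 4) → ends 4
attrs at 4 (size 4, align 4) → ends 8
crc at 8 (size 4, align 4) → ends 12
inode at 12 (size 11, align 1) → ends 23
pad 1 to align 8 for signature
signature at 24 (size 8, align 8) → ends 32
offset at 32 (size 8, align 8) → ends 40
mtime at 40 (size 8, align 8) → ends 48
size at 48 (size 11, align 1) → ends 59
reserved at 59 (size 1, align 1) → ends 60
tail pad 4 to reach multiple of 8
total 64 bytes, alignment 8
data bytes 59, size 64 → padding 5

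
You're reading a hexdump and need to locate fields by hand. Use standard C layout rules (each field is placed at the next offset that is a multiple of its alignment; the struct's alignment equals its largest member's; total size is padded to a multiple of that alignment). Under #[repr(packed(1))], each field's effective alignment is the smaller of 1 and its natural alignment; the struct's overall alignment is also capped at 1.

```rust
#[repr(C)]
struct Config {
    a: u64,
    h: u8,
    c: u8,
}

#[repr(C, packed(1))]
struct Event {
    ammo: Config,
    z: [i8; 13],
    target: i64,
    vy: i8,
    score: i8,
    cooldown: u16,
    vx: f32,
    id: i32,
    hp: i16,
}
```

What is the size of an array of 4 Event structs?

Config: a at 0 (size 8, align 8) → ends 8; h at 8 (size 1, align 1) → ends 9; c at 9 (size 1, align 1) → ends 10; tail pad 6 to reach multiple of 8; total 16 bytes, alignment 8
ammo at 0 (size 16, align 1) → ends 16
z at 16 (size 13, align 1) → ends 29
target at 29 (size 8, align 1) → ends 37
vy at 37 (size 1, align 1) → ends 38
score at 38 (size 1, align 1) → ends 39
cooldown at 39 (size 2, align 1) → ends 41
vx at 41 (size 4, align 1) → ends 45
id at 45 (size 4, align 1) → ends 49
hp at 49 (size 2, align 1) → ends 51
total 51 bytes, alignment 1
array of 4: 4 × 51 = 204

204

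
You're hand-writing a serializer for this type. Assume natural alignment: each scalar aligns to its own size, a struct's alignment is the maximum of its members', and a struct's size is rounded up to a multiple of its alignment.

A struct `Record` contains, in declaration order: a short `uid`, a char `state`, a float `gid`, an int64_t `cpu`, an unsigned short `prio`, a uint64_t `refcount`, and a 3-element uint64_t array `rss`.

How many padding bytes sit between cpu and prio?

0..2  uid  (2B, 2-aligned)
2..3  state  (1B, 1-aligned)
3..4  -- padding (1B)
4..8  gid  (4B, 4-aligned)
8..16  cpu  (8B, 8-aligned)
16..18  prio  (2B, 2-aligned)

0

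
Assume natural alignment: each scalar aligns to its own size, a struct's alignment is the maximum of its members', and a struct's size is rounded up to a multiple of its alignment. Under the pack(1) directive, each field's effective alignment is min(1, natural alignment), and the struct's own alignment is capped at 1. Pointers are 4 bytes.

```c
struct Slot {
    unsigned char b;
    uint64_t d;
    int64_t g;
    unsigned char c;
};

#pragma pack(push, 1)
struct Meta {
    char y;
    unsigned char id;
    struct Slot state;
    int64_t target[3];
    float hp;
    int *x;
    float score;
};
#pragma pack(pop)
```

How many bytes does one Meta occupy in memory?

Slot: 0..1  b  (1B, 1-aligned); 1..8  -- padding (7B); 8..16  d  (8B, 8-aligned); 16..24  g  (8B, 8-aligned); 24..25  c  (1B, 1-aligned); 25..32  -- tail padding (7B); sizeof = 32, alignof = 8
0..1  y  (1B, 1-aligned)
1..2  id  (1B, 1-aligned)
2..34  state  (32B, 1-aligned)
34..58  target  (24B, 1-aligned)
58..62  hp  (4B, 1-aligned)
62..66  x  (4B, 1-aligned)
66..70  score  (4B, 1-aligned)
sizeof = 70, alignof = 1

70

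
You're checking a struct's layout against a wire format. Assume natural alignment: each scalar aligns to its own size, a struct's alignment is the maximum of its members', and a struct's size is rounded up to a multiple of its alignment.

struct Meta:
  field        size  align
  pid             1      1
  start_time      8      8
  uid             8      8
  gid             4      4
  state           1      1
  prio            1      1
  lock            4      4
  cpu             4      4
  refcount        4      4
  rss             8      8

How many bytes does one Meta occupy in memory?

@0: pid [1B, align 1] → 1
+7 pad (align 8)
@8: start_time [8B, align 8] → 16
@16: uid [8B, align 8] → 24
@24: gid [4B, align 4] → 28
@28: state [1B, align 1] → 29
@29: prio [1B, align 1] → 30
+2 pad (align 4)
@32: lock [4B, align 4] → 36
@36: cpu [4B, align 4] → 40
@40: refcount [4B, align 4] → 44
+4 pad (align 8)
@48: rss [8B, align 8] → 56
size 56, align 8

56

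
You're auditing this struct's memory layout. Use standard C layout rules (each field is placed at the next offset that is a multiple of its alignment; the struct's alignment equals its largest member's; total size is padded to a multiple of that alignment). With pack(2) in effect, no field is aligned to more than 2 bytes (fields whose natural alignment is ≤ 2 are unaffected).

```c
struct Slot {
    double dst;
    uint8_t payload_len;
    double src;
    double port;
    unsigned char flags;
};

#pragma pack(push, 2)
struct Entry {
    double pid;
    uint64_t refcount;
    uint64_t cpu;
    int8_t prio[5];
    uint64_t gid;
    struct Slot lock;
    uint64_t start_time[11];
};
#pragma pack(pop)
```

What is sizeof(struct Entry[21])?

Slot: dst at 0 (size 8, align 8) → ends 8; payload_len at 8 (size 1, align 1) → ends 9; pad 7 to align 8 for src; src at 16 (size 8, align 8) → ends 24; port at 24 (size 8, align 8) → ends 32; flags at 32 (size 1, align 1) → ends 33; tail pad 7 to reach multiple of 8; total 40 bytes, alignment 8
pid at 0 (size 8, align 2) → ends 8
refcount at 8 (size 8, align 2) → ends 16
cpu at 16 (size 8, align 2) → ends 24
prio at 24 (size 5, align 1) → ends 29
pad 1 to align 2 for gid
gid at 30 (size 8, align 2) → ends 38
lock at 38 (size 40, align 2) → ends 78
start_time at 78 (size 88, align 2) → ends 166
total 166 bytes, alignment 2
array of 21: 21 × 166 = 3486

3486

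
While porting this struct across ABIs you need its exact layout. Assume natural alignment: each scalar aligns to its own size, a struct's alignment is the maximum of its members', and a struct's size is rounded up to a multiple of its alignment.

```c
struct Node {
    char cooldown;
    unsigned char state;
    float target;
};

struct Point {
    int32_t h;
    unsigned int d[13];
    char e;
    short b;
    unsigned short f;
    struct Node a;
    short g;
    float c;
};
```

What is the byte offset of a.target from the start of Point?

68

Node: cooldown at 0 (size 1, align 1) → ends 1; state at 1 (size 1, align 1) → ends 2; pad 2 to align 4 for target; target at 4 (size 4, align 4) → ends 8; total 8 bytes, alignment 4
h at 0 (size 4, align 4) → ends 4
d at 4 (size 52, align 4) → ends 56
e at 56 (size 1, align 1) → ends 57
pad 1 to align 2 for b
b at 58 (size 2, align 2) → ends 60
f at 60 (size 2, align 2) → ends 62
pad 2 to align 4 for a
a at 64 (size 8, align 4) → ends 72
within Node: target at 4
64 + 4 = 68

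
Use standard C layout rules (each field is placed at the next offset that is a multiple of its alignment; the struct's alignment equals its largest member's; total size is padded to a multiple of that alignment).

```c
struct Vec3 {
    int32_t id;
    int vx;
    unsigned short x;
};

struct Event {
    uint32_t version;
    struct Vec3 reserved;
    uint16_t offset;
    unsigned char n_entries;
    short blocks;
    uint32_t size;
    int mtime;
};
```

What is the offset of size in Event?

24

Vec3: 0..4  id  (4B, 4-aligned); 4..8  vx  (4B, 4-aligned); 8..10  x  (2B, 2-aligned); 10..12  -- tail padding (2B); sizeof = 12, alignof = 4
0..4  version  (4B, 4-aligned)
4..16  reserved  (12B, 4-aligned)
16..18  offset  (2B, 2-aligned)
18..19  n_entries  (1B, 1-aligned)
19..20  -- padding (1B)
20..22  blocks  (2B, 2-aligned)
22..24  -- padding (2B)
24..28  size  (4B, 4-aligned)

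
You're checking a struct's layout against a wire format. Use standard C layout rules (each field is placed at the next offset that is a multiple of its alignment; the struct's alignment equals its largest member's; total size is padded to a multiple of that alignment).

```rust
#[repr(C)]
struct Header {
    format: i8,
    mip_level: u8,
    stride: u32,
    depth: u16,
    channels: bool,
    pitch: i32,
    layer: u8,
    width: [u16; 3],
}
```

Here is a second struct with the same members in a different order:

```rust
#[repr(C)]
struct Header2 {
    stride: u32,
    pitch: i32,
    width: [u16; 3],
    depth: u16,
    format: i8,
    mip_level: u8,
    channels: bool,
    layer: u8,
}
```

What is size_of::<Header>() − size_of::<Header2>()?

4

format at 0 (size 1, align 1) → ends 1
mip_level at 1 (size 1, align 1) → ends 2
pad 2 to align 4 for stride
stride at 4 (size 4, align 4) → ends 8
depth at 8 (size 2, align 2) → ends 10
channels at 10 (size 1, align 1) → ends 11
pad 1 to align 4 for pitch
pitch at 12 (size 4, align 4) → ends 16
layer at 16 (size 1, align 1) → ends 17
pad 1 to align 2 for width
width at 18 (size 6, align 2) → ends 24
total 24 bytes, alignment 4
— Header2 —
stride at 0 (size 4, align 4) → ends 4
pitch at 4 (size 4, align 4) → ends 8
width at 8 (size 6, align 2) → ends 14
depth at 14 (size 2, align 2) → ends 16
format at 16 (size 1, align 1) → ends 17
mip_level at 17 (size 1, align 1) → ends 18
channels at 18 (size 1, align 1) → ends 19
layer at 19 (size 1, align 1) → ends 20
total 20 bytes, alignment 4
24 − 20 = 4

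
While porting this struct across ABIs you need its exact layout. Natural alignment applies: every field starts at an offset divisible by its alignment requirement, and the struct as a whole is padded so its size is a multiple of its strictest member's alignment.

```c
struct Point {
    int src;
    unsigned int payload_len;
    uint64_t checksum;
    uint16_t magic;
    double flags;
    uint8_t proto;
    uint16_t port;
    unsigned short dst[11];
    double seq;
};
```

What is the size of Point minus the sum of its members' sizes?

0..4  src  (4B, 4-aligned)
4..8  payload_len  (4B, 4-aligned)
8..16  checksum  (8B, 8-aligned)
16..18  magic  (2B, 2-aligned)
18..24  -- padding (6B)
24..32  flags  (8B, 8-aligned)
32..33  proto  (1B, 1-aligned)
33..34  -- padding (1B)
34..36  port  (2B, 2-aligned)
36..58  dst  (22B, 2-aligned)
58..64  -- padding (6B)
64..72  seq  (8B, 8-aligned)
sizeof = 72, alignof = 8
data bytes 59, size 72 → padding 13

13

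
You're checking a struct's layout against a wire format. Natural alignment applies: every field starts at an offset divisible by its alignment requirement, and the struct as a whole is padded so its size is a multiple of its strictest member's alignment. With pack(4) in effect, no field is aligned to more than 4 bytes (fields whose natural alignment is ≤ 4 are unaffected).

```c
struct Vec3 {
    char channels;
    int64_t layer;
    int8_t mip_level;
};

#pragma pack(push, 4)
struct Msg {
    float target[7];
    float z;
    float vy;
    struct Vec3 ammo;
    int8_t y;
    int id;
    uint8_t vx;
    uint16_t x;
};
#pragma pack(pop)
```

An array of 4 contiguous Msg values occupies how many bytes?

288

Vec3: channels at 0 (size 1, align 1) → ends 1; pad 7 to align 8 for layer; layer at 8 (size 8, align 8) → ends 16; mip_level at 16 (size 1, align 1) → ends 17; tail pad 7 to reach multiple of 8; total 24 bytes, alignment 8
target at 0 (size 28, align 4) → ends 28
z at 28 (size 4, align 4) → ends 32
vy at 32 (size 4, align 4) → ends 36
ammo at 36 (size 24, align 4) → ends 60
y at 60 (size 1, align 1) → ends 61
pad 3 to align 4 for id
id at 64 (size 4, align 4) → ends 68
vx at 68 (size 1, align 1) → ends 69
pad 1 to align 2 for x
x at 70 (size 2, align 2) → ends 72
total 72 bytes, alignment 4
array of 4: 4 × 72 = 288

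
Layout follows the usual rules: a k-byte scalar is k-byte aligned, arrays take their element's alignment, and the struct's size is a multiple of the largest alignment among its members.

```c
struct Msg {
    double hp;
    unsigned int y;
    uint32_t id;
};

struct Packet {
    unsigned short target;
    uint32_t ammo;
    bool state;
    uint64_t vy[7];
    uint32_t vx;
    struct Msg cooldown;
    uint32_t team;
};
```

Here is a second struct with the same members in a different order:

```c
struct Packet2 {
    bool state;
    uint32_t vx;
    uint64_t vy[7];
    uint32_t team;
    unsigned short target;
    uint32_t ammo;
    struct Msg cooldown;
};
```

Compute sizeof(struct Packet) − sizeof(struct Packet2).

Msg: @0: hp [8B, align 8] → 8; @8: y [4B, align 4] → 12; @12: id [4B, align 4] → 16; size 16, align 8
@0: target [2B, align 2] → 2
+2 pad (align 4)
@4: ammo [4B, align 4] → 8
@8: state [1B, align 1] → 9
+7 pad (align 8)
@16: vy [56B, align 8] → 72
@72: vx [4B, align 4] → 76
+4 pad (align 8)
@80: cooldown [16B, align 8] → 96
@96: team [4B, align 4] → 100
+4 tail pad (align 8)
size 104, align 8
— Packet2 —
@0: state [1B, align 1] → 1
+3 pad (align 4)
@4: vx [4B, align 4] → 8
@8: vy [56B, align 8] → 64
@64: team [4B, align 4] → 68
@68: target [2B, align 2] → 70
+2 pad (align 4)
@72: ammo [4B, align 4] → 76
+4 pad (align 8)
@80: cooldown [16B, align 8] → 96
size 96, align 8
104 − 96 = 8

8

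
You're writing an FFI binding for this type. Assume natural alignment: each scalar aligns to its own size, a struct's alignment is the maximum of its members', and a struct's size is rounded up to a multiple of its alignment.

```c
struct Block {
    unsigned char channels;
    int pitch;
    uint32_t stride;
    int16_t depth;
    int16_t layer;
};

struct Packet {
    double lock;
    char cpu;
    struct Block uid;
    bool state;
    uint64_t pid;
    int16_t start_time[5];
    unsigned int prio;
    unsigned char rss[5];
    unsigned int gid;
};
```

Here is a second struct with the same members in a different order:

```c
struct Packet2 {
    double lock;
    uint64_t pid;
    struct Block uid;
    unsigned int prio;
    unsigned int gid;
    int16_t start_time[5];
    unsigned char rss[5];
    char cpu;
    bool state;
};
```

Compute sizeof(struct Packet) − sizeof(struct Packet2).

8

Block: 0..1  channels  (1B, 1-aligned); 1..4  -- padding (3B); 4..8  pitch  (4B, 4-aligned); 8..12  stride  (4B, 4-aligned); 12..14  depth  (2B, 2-aligned); 14..16  layer  (2B, 2-aligned); sizeof = 16, alignof = 4
0..8  lock  (8B, 8-aligned)
8..9  cpu  (1B, 1-aligned)
9..12  -- padding (3B)
12..28  uid  (16B, 4-aligned)
28..29  state  (1B, 1-aligned)
29..32  -- padding (3B)
32..40  pid  (8B, 8-aligned)
40..50  start_time  (10B, 2-aligned)
50..52  -- padding (2B)
52..56  prio  (4B, 4-aligned)
56..61  rss  (5B, 1-aligned)
61..64  -- padding (3B)
64..68  gid  (4B, 4-aligned)
68..72  -- tail padding (4B)
sizeof = 72, alignof = 8
— Packet2 —
0..8  lock  (8B, 8-aligned)
8..16  pid  (8B, 8-aligned)
16..32  uid  (16B, 4-aligned)
32..36  prio  (4B, 4-aligned)
36..40  gid  (4B, 4-aligned)
40..50  start_time  (10B, 2-aligned)
50..55  rss  (5B, 1-aligned)
55..56  cpu  (1B, 1-aligned)
56..57  state  (1B, 1-aligned)
57..64  -- tail padding (7B)
sizeof = 64, alignof = 8
72 − 64 = 8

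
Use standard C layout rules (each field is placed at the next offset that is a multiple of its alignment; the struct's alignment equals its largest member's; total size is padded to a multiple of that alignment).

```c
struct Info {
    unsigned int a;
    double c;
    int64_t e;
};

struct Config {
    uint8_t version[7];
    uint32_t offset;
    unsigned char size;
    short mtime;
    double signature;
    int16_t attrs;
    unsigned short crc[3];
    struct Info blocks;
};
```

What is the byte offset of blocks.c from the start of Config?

40

Info: a at 0 (size 4, align 4) → ends 4; pad 4 to align 8 for c; c at 8 (size 8, align 8) → ends 16; e at 16 (size 8, align 8) → ends 24; total 24 bytes, alignment 8
version at 0 (size 7, align 1) → ends 7
pad 1 to align 4 for offset
offset at 8 (size 4, align 4) → ends 12
size at 12 (size 1, align 1) → ends 13
pad 1 to align 2 for mtime
mtime at 14 (size 2, align 2) → ends 16
signature at 16 (size 8, align 8) → ends 24
attrs at 24 (size 2, align 2) → ends 26
crc at 26 (size 6, align 2) → ends 32
blocks at 32 (size 24, align 8) → ends 56
within Info: c at 8
32 + 8 = 40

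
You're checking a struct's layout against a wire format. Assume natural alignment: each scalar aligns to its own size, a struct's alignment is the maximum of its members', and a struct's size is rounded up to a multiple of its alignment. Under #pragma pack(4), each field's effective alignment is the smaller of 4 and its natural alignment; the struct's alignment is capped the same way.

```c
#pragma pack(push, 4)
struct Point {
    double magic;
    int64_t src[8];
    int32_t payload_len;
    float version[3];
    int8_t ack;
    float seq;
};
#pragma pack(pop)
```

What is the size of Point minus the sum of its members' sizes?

3

magic at 0 (size 8, align 4) → ends 8
src at 8 (size 64, align 4) → ends 72
payload_len at 72 (size 4, align 4) → ends 76
version at 76 (size 12, align 4) → ends 88
ack at 88 (size 1, align 1) → ends 89
pad 3 to align 4 for seq
seq at 92 (size 4, align 4) → ends 96
total 96 bytes, alignment 4
data bytes 93, size 96 → padding 3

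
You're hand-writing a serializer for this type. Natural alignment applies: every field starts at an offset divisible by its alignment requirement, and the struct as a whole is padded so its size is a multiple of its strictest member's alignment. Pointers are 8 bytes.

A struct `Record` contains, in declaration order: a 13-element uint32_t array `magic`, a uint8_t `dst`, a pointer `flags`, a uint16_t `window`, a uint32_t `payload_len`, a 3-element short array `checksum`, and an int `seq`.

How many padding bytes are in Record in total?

magic at 0 (size 52, align 4) → ends 52
dst at 52 (size 1, align 1) → ends 53
pad 3 to align 8 for flags
flags at 56 (size 8, align 8) → ends 64
window at 64 (size 2, align 2) → ends 66
pad 2 to align 4 for payload_len
payload_len at 68 (size 4, align 4) → ends 72
checksum at 72 (size 6, align 2) → ends 78
pad 2 to align 4 for seq
seq at 80 (size 4, align 4) → ends 84
tail pad 4 to reach multiple of 8
total 88 bytes, alignment 8
data bytes 77, size 88 → padding 11

11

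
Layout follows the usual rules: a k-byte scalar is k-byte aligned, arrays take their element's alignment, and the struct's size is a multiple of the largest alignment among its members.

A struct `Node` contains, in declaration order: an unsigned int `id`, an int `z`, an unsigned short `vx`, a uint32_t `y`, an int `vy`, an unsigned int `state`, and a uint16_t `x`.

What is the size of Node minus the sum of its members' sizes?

4

0..4  id  (4B, 4-aligned)
4..8  z  (4B, 4-aligned)
8..10  vx  (2B, 2-aligned)
10..12  -- padding (2B)
12..16  y  (4B, 4-aligned)
16..20  vy  (4B, 4-aligned)
20..24  state  (4B, 4-aligned)
24..26  x  (2B, 2-aligned)
26..28  -- tail padding (2B)
sizeof = 28, alignof = 4
data bytes 24, size 28 → padding 4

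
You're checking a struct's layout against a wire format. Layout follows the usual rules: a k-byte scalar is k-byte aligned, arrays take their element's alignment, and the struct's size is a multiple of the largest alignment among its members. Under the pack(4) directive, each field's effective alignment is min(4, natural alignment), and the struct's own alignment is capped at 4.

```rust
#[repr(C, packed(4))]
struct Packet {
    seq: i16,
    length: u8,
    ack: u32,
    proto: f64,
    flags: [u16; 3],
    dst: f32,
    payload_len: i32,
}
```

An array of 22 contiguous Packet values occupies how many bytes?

@0: seq [2B, align 2] → 2
@2: length [1B, align 1] → 3
+1 pad (align 4)
@4: ack [4B, align 4] → 8
@8: proto [8B, align 4] → 16
@16: flags [6B, align 2] → 22
+2 pad (align 4)
@24: dst [4B, align 4] → 28
@28: payload_len [4B, align 4] → 32
size 32, align 4
array of 22: 22 × 32 = 704

704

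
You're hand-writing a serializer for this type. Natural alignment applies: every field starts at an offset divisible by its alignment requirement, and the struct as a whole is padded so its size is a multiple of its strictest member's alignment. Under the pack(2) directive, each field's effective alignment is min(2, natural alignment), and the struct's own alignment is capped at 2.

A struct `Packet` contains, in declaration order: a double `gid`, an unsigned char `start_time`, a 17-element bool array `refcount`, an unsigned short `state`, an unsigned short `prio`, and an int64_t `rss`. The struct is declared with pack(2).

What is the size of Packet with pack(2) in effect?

0..8  gid  (8B, 2-aligned)
8..9  start_time  (1B, 1-aligned)
9..26  refcount  (17B, 1-aligned)
26..28  state  (2B, 2-aligned)
28..30  prio  (2B, 2-aligned)
30..38  rss  (8B, 2-aligned)
sizeof = 38, alignof = 2

38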